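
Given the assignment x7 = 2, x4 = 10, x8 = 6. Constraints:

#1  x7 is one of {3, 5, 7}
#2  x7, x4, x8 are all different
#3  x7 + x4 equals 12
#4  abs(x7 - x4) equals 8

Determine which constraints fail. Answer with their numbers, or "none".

#1 x7 = 2 is not in {3, 5, 7} — violated.
#2 values 2, 10, 6 are pairwise distinct — satisfied.
#3 x7 + x4 = 2 + 10 = 12 — satisfied.
#4 abs(2 - 10) = 8 — satisfied.

Constraint 1 does not hold.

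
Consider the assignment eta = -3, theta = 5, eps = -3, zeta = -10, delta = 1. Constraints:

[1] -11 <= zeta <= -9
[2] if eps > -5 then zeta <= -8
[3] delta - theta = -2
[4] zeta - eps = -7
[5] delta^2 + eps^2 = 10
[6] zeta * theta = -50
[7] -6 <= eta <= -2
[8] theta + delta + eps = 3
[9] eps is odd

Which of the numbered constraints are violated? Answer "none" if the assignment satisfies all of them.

Violated: 3.

[1] zeta = -10 lies in [-11, -9]  yes
[2] eps = -3 > -5, so we need zeta ≤ -8; zeta = -10 ≤ -8  yes
[3] delta - theta = 1 - 5 = -4, not -2  no
[4] zeta - eps = -10 - (-3) = -7  yes
[5] delta^2 + eps^2 = 1^2 + (-3)^2 = 1 + 9 = 10  yes
[6] zeta * theta = -10 * 5 = -50  yes
[7] eta = -3 lies in [-6, -2]  yes
[8] theta + delta + eps = 5 + 1 + (-3) = 3  yes
[9] eps = -3 is odd  yes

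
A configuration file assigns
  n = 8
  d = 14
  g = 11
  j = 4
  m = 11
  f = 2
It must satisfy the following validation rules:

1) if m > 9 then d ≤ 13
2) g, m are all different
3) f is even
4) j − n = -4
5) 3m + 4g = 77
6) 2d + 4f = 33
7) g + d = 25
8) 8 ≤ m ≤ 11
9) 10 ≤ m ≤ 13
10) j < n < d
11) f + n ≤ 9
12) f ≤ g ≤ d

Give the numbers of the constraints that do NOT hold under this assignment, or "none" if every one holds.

1) m = 11 > 9, so we need d ≤ 13; but d = 14 > 13 — fails.
2) g = m = 11, not all different — fails.
3) f = 2 is even — holds.
4) j − n = 4 − 8 = -4 — holds.
5) 3m + 4g = 3(11) + 4(11) = 77 — holds.
6) 2d + 4f = 2(14) + 4(2) = 36, not 33 — fails.
7) g + d = 11 + 14 = 25 — holds.
8) m = 11 lies in [8, 11] — holds.
9) m = 11 lies in [10, 13] — holds.
10) values 4 < 8 < 14 — holds.
11) f + n = 2 + 8 = 10; 10 > 9, bound 9 not met — fails.
12) values 2 ≤ 11 ≤ 14 — holds.

Constraints 1, 2, 6, 11 are violated.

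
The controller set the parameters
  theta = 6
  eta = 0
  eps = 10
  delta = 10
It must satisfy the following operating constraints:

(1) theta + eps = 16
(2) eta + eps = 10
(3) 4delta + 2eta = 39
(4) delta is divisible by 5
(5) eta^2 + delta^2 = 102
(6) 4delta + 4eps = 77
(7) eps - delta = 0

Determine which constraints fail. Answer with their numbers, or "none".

(1) theta + eps = 6 + 10 = 16  yes
(2) eta + eps = 0 + 10 = 10  yes
(3) 4delta + 2eta = 4(10) + 2(0) = 40, not 39  no
(4) 10 / 5 = 2, so 5 divides 10  yes
(5) eta^2 + delta^2 = 0^2 + 10^2 = 0 + 100 = 100, not 102  no
(6) 4delta + 4eps = 4(10) + 4(10) = 80, not 77  no
(7) eps - delta = 10 - 10 = 0  yes

Constraints 3, 5, and 6 do not hold.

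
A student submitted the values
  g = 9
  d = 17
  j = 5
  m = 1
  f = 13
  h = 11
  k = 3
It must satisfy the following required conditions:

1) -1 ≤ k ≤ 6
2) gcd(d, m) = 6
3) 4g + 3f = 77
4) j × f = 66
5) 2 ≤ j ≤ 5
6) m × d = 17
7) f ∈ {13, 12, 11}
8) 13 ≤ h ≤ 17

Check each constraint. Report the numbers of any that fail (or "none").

1) k = 3 lies in [-1, 6] — OK.
2) gcd(17, 1) = 1, not 6 — violated.
3) 4g + 3f = 4(9) + 3(13) = 75, not 77 — violated.
4) j × f = 5 × 13 = 65, not 66 — violated.
5) j = 5 lies in [2, 5] — OK.
6) m × d = 1 × 17 = 17 — OK.
7) f = 13 is in {13, 12, 11} — OK.
8) h = 11 is outside [13, 17] — violated.

No — constraints 2, 3, 4, 8 are not satisfied.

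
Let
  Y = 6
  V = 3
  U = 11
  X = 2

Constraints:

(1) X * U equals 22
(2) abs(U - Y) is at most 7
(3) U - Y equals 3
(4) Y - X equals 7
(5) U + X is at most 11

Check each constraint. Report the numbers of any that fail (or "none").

(1) X * U = 2 * 11 = 22 — holds.
(2) abs(11 - 6) = 5; 5 ≤ 7 — holds.
(3) U - Y = 11 - 6 = 5, not 3 — does not hold.
(4) Y - X = 6 - 2 = 4, not 7 — does not hold.
(5) U + X = 11 + 2 = 13; 13 > 11, bound 11 not met — does not hold.

The assignment fails constraints 3, 4, 5.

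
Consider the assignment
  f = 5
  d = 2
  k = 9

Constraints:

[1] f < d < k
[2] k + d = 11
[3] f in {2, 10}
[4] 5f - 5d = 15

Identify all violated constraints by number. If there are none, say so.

Constraints 1 and 3 do not hold.

[1] values 5, 2, 9; f = 5 is not < d = 2  false
[2] k + d = 9 + 2 = 11  true
[3] f = 5 is not in {2, 10}  false
[4] 5f - 5d = 5(5) - 5(2) = 15  true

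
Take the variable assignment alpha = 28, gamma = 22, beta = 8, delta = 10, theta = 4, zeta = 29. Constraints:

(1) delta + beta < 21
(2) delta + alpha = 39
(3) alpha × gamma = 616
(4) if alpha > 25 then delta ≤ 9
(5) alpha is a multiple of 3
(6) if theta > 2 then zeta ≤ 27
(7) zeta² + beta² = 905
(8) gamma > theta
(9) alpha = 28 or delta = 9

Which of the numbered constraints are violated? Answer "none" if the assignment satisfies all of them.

(1) delta + beta = 10 + 8 = 18; 18 < 21 — satisfied.
(2) delta + alpha = 10 + 28 = 38, not 39 — violated.
(3) alpha × gamma = 28 × 22 = 616 — satisfied.
(4) alpha = 28 > 25, so we need delta ≤ 9; but delta = 10 > 9 — violated.
(5) 28 = 3×9 + 1, so 3 does not divide 28 — violated.
(6) theta = 4 > 2, so we need zeta ≤ 27; but zeta = 29 > 27 — violated.
(7) zeta² + beta² = 29² + 8² = 841 + 64 = 905 — satisfied.
(8) gamma = 22, theta = 4; 22 > 4 — satisfied.
(9) alpha = 28 = 28 (first disjunct) — satisfied.

Violated: 2, 4, 5, 6.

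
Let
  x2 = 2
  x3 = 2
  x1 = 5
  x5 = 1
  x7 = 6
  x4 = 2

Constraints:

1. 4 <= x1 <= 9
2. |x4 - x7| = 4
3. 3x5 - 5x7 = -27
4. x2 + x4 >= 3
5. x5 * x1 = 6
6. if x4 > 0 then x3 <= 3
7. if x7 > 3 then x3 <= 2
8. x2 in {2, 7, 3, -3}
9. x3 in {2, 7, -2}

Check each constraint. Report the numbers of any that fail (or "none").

The assignment fails constraint 5.

1. x1 = 5 lies in [4, 9] — holds.
2. |2 - 6| = 4 — holds.
3. 3x5 - 5x7 = 3(1) - 5(6) = -27 — holds.
4. x2 + x4 = 2 + 2 = 4; 4 ≥ 3 — holds.
5. x5 * x1 = 1 * 5 = 5, not 6 — does not hold.
6. x4 = 2 > 0, so we need x3 ≤ 3; x3 = 2 ≤ 3 — holds.
7. x7 = 6 > 3, so we need x3 ≤ 2; x3 = 2 ≤ 2 — holds.
8. x2 = 2 is in {2, 7, 3, -3} — holds.
9. x3 = 2 is in {2, 7, -2} — holds.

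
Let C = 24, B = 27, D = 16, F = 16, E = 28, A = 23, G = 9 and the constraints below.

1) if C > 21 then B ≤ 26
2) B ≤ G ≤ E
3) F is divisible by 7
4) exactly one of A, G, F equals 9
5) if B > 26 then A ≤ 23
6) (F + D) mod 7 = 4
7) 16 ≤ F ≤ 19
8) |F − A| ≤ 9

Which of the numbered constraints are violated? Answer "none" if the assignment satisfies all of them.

1) C = 24 > 21, so we need B ≤ 26; but B = 27 > 26 — violated.
2) values 27, 9, 28; B = 27 is not ≤ G = 9 — violated.
3) 16 = 7×2 + 2, so 7 does not divide 16 — violated.
4) A=23, G=9, F=16; 1 of them equals 9 — OK.
5) B = 27 > 26, so we need A ≤ 23; A = 23 ≤ 23 — OK.
6) F + D = 32; 32 mod 7 = 4 — OK.
7) F = 16 lies in [16, 19] — OK.
8) |16 − 23| = 7; 7 ≤ 9 — OK.

Constraints 1, 2, 3 do not hold.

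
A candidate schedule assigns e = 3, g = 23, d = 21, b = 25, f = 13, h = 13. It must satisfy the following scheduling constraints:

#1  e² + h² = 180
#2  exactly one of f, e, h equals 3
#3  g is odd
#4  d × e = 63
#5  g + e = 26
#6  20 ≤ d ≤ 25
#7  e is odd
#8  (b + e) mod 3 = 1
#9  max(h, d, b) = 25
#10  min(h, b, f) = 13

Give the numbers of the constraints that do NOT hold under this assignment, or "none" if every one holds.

#1 e² + h² = 3² + 13² = 9 + 169 = 178, not 180  FAIL
#2 f=13, e=3, h=13; 1 of them equals 3  OK
#3 g = 23 is odd  OK
#4 d × e = 21 × 3 = 63  OK
#5 g + e = 23 + 3 = 26  OK
#6 d = 21 lies in [20, 25]  OK
#7 e = 3 is odd  OK
#8 b + e = 28; 28 mod 3 = 1  OK
#9 max(13, 21, 25) = 25  OK
#10 min(13, 25, 13) = 13  OK

Constraint 1 does not hold.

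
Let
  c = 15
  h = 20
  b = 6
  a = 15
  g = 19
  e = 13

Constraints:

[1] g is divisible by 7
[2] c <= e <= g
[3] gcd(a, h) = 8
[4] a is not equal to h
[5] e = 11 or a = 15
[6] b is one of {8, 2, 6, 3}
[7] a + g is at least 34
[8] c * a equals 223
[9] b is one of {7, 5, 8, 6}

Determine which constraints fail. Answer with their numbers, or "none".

Violated: 1, 2, 3, and 8.

[1] 19 = 7*2 + 5, so 7 does not divide 19  false
[2] values 15, 13, 19; c = 15 is not <= e = 13  false
[3] gcd(15, 20) = 5, not 8  false
[4] a = 15, h = 20; distinct  true
[5] e = 13 ≠ 11, but a = 15 = 15 (second disjunct)  true
[6] b = 6 is in {8, 2, 6, 3}  true
[7] a + g = 15 + 19 = 34; 34 ≥ 34  true
[8] c * a = 15 * 15 = 225, not 223  false
[9] b = 6 is in {7, 5, 8, 6}  true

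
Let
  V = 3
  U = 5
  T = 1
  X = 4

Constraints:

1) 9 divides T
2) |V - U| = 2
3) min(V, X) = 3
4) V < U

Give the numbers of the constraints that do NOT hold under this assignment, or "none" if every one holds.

Constraint 1 is violated.

1) 1 = 9*0 + 1, so 9 does not divide 1 — violated.
2) |3 - 5| = 2 — satisfied.
3) min(3, 4) = 3 — satisfied.
4) V = 3, U = 5; 3 < 5 — satisfied.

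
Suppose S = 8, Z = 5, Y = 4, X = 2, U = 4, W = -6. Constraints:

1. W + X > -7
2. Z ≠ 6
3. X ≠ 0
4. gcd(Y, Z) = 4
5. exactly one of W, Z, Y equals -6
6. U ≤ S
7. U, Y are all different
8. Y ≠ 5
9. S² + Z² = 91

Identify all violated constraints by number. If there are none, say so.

1. W + X = -6 + 2 = -4; -4 > -7  OK
2. Z = 5, and 5 ≠ 6  OK
3. X = 2, and 2 ≠ 0  OK
4. gcd(4, 5) = 1, not 4  FAIL
5. W=-6, Z=5, Y=4; 1 of them equals -6  OK
6. U = 4, S = 8; 4 ≤ 8  OK
7. U = Y = 4, not all different  FAIL
8. Y = 4, and 4 ≠ 5  OK
9. S² + Z² = 8² + 5² = 64 + 25 = 89, not 91  FAIL

Constraints 4, 7, and 9 are violated.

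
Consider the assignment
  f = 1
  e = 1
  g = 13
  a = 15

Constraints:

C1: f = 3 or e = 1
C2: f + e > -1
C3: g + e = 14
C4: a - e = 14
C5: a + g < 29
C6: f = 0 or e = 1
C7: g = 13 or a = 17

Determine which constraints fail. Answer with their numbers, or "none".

The assignment satisfies every constraint.

C1: f = 1 ≠ 3, but e = 1 = 1 (second disjunct) — holds.
C2: f + e = 1 + 1 = 2; 2 > -1 — holds.
C3: g + e = 13 + 1 = 14 — holds.
C4: a - e = 15 - 1 = 14 — holds.
C5: a + g = 15 + 13 = 28; 28 < 29 — holds.
C6: f = 1 ≠ 0, but e = 1 = 1 (second disjunct) — holds.
C7: g = 13 = 13 (first disjunct) — holds.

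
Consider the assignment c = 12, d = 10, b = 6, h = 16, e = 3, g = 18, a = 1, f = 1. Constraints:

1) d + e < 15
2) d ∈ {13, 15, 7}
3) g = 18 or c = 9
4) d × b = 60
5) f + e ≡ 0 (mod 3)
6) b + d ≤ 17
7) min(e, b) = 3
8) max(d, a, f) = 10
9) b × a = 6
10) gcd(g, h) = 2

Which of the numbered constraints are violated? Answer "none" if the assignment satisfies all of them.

No — constraints 2, 5 are not satisfied.

1) d + e = 10 + 3 = 13; 13 < 15  ✔
2) d = 10 is not in {13, 15, 7}  ✘
3) g = 18 = 18 (first disjunct)  ✔
4) d × b = 10 × 6 = 60  ✔
5) f + e = 4; 4 mod 3 = 1, not 0  ✘
6) b + d = 6 + 10 = 16; 16 ≤ 17  ✔
7) min(3, 6) = 3  ✔
8) max(10, 1, 1) = 10  ✔
9) b × a = 6 × 1 = 6  ✔
10) gcd(18, 16) = 2  ✔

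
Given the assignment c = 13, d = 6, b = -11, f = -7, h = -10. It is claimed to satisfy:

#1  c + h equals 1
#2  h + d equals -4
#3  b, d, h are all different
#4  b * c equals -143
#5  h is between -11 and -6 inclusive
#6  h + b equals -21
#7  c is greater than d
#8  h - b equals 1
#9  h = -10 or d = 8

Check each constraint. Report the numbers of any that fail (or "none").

Violated: 1.

#1 c + h = 13 + (-10) = 3, not 1 — fails.
#2 h + d = -10 + 6 = -4 — holds.
#3 values -11, 6, -10 are pairwise distinct — holds.
#4 b * c = -11 * 13 = -143 — holds.
#5 h = -10 lies in [-11, -6] — holds.
#6 h + b = -10 + (-11) = -21 — holds.
#7 c = 13, d = 6; 13 > 6 — holds.
#8 h - b = -10 - (-11) = 1 — holds.
#9 h = -10 = -10 (first disjunct) — holds.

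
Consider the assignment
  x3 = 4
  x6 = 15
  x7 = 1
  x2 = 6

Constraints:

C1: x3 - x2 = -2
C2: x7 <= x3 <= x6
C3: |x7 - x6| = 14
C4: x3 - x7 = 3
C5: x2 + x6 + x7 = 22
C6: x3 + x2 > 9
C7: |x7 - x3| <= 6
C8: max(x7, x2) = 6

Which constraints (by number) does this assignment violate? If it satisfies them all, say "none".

The assignment satisfies every constraint.

C1: x3 - x2 = 4 - 6 = -2 — holds.
C2: values 1 <= 4 <= 15 — holds.
C3: |1 - 15| = 14 — holds.
C4: x3 - x7 = 4 - 1 = 3 — holds.
C5: x2 + x6 + x7 = 6 + 15 + 1 = 22 — holds.
C6: x3 + x2 = 4 + 6 = 10; 10 > 9 — holds.
C7: |1 - 4| = 3; 3 ≤ 6 — holds.
C8: max(1, 6) = 6 — holds.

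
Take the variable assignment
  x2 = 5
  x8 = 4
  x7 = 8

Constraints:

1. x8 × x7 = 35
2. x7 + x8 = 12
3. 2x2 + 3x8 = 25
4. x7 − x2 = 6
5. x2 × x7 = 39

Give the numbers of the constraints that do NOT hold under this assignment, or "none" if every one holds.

1. x8 × x7 = 4 × 8 = 32, not 35 — fails.
2. x7 + x8 = 8 + 4 = 12 — holds.
3. 2x2 + 3x8 = 2(5) + 3(4) = 22, not 25 — fails.
4. x7 − x2 = 8 − 5 = 3, not 6 — fails.
5. x2 × x7 = 5 × 8 = 40, not 39 — fails.

No — constraints 1, 3, 4, and 5 are not satisfied.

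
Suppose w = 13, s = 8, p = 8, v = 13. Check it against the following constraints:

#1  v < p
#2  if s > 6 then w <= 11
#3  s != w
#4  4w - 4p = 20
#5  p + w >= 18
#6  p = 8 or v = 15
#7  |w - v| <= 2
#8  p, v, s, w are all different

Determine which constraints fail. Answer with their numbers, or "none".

#1 v = 13, p = 8; 13 ≥ 8 (want <)  no
#2 s = 8 > 6, so we need w ≤ 11; but w = 13 > 11  no
#3 s = 8, w = 13; distinct  yes
#4 4w - 4p = 4(13) - 4(8) = 20  yes
#5 p + w = 8 + 13 = 21; 21 ≥ 18  yes
#6 p = 8 = 8 (first disjunct)  yes
#7 |13 - 13| = 0; 0 ≤ 2  yes
#8 p = s = 8, not all different  no

The assignment fails constraints 1, 2, 8.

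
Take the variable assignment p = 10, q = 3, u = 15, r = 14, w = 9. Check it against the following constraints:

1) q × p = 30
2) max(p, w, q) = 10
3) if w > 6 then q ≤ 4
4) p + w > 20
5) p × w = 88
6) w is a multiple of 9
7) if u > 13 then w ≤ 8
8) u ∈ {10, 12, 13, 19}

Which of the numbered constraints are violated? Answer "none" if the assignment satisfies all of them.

1) q × p = 3 × 10 = 30 — holds.
2) max(10, 9, 3) = 10 — holds.
3) w = 9 > 6, so we need q ≤ 4; q = 3 ≤ 4 — holds.
4) p + w = 10 + 9 = 19; 19 ≤ 20, bound 20 not met — fails.
5) p × w = 10 × 9 = 90, not 88 — fails.
6) 9 / 9 = 1, so 9 divides 9 — holds.
7) u = 15 > 13, so we need w ≤ 8; but w = 9 > 8 — fails.
8) u = 15 is not in {10, 12, 13, 19} — fails.

Constraints 4, 5, 7, and 8 are violated.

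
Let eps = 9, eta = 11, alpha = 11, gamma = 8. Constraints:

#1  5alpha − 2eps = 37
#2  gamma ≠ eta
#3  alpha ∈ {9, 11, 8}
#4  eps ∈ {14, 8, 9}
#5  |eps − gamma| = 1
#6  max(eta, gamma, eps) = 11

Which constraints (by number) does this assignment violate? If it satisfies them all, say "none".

All constraints are satisfied.

#1 5alpha − 2eps = 5(11) − 2(9) = 37 — holds.
#2 gamma = 8, eta = 11; distinct — holds.
#3 alpha = 11 is in {9, 11, 8} — holds.
#4 eps = 9 is in {14, 8, 9} — holds.
#5 |9 − 8| = 1 — holds.
#6 max(11, 8, 9) = 11 — holds.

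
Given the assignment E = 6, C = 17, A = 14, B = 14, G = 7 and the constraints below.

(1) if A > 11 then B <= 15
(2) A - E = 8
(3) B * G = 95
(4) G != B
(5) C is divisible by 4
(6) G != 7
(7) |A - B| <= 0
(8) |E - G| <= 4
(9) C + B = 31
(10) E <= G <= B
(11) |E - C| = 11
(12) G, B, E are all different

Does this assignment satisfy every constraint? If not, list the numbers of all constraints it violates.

(1) A = 14 > 11, so we need B ≤ 15; B = 14 ≤ 15  ✔
(2) A - E = 14 - 6 = 8  ✔
(3) B * G = 14 * 7 = 98, not 95  ✘
(4) G = 7, B = 14; distinct  ✔
(5) 17 = 4*4 + 1, so 4 does not divide 17  ✘
(6) G = 7, but 7 is required to differ  ✘
(7) |14 - 14| = 0; 0 ≤ 0  ✔
(8) |6 - 7| = 1; 1 ≤ 4  ✔
(9) C + B = 17 + 14 = 31  ✔
(10) values 6 <= 7 <= 14  ✔
(11) |6 - 17| = 11  ✔
(12) values 7, 14, 6 are pairwise distinct  ✔

No — constraints 3, 5, and 6 are not satisfied.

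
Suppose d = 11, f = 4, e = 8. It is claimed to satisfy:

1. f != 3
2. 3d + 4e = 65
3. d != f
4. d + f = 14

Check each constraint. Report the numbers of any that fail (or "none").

Constraint 4 does not hold.

1. f = 4, and 4 ≠ 3  OK
2. 3d + 4e = 3(11) + 4(8) = 65  OK
3. d = 11, f = 4; distinct  OK
4. d + f = 11 + 4 = 15, not 14  FAIL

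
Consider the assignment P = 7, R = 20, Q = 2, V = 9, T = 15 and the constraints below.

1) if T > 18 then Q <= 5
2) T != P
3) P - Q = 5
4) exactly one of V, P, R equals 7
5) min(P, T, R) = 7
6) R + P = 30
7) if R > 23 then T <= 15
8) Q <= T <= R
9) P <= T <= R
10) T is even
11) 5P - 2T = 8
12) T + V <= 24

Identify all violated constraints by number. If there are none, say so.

1) T = 15, not > 18; antecedent false, conditional vacuously true  true
2) T = 15, P = 7; distinct  true
3) P - Q = 7 - 2 = 5  true
4) V=9, P=7, R=20; 1 of them equals 7  true
5) min(7, 15, 20) = 7  true
6) R + P = 20 + 7 = 27, not 30  false
7) R = 20, not > 23; antecedent false, conditional vacuously true  true
8) values 2 <= 15 <= 20  true
9) values 7 <= 15 <= 20  true
10) T = 15 is odd  false
11) 5P - 2T = 5(7) - 2(15) = 5, not 8  false
12) T + V = 15 + 9 = 24; 24 ≤ 24  true

No — constraints 6, 10, and 11 are not satisfied.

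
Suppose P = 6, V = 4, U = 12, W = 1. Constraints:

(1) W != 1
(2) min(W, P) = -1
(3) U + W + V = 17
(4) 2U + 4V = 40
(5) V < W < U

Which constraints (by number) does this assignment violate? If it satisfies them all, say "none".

(1) W = 1, but 1 is required to differ  fails
(2) min(1, 6) = 1, not -1  fails
(3) U + W + V = 12 + 1 + 4 = 17  holds
(4) 2U + 4V = 2(12) + 4(4) = 40  holds
(5) values 4, 1, 12; V = 4 is not < W = 1  fails

The assignment fails constraints 1, 2, and 5.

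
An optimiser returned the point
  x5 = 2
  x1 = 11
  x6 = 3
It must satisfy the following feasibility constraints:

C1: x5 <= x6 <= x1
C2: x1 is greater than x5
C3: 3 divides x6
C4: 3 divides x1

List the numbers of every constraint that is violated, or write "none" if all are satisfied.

C1: values 2 <= 3 <= 11  yes
C2: x1 = 11, x5 = 2; 11 > 2  yes
C3: 3 / 3 = 1, so 3 divides 3  yes
C4: 11 = 3*3 + 2, so 3 does not divide 11  no

The assignment fails constraint 4.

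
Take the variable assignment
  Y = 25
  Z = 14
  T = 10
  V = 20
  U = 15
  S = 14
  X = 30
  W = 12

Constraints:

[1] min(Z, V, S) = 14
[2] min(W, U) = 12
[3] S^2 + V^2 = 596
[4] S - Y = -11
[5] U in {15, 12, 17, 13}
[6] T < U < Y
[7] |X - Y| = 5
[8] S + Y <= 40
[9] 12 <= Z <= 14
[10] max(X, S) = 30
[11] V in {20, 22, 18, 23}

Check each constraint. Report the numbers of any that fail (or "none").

The assignment satisfies every constraint.

[1] min(14, 20, 14) = 14 — satisfied.
[2] min(12, 15) = 12 — satisfied.
[3] S^2 + V^2 = 14^2 + 20^2 = 196 + 400 = 596 — satisfied.
[4] S - Y = 14 - 25 = -11 — satisfied.
[5] U = 15 is in {15, 12, 17, 13} — satisfied.
[6] values 10 < 15 < 25 — satisfied.
[7] |30 - 25| = 5 — satisfied.
[8] S + Y = 14 + 25 = 39; 39 ≤ 40 — satisfied.
[9] Z = 14 lies in [12, 14] — satisfied.
[10] max(30, 14) = 30 — satisfied.
[11] V = 20 is in {20, 22, 18, 23} — satisfied.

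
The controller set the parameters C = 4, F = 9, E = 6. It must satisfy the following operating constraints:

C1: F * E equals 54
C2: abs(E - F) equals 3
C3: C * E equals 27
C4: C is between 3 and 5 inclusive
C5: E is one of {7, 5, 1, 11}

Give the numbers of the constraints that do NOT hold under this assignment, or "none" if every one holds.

Constraints 3 and 5 are violated.

C1: F * E = 9 * 6 = 54 — holds.
C2: abs(6 - 9) = 3 — holds.
C3: C * E = 4 * 6 = 24, not 27 — does not hold.
C4: C = 4 lies in [3, 5] — holds.
C5: E = 6 is not in {7, 5, 1, 11} — does not hold.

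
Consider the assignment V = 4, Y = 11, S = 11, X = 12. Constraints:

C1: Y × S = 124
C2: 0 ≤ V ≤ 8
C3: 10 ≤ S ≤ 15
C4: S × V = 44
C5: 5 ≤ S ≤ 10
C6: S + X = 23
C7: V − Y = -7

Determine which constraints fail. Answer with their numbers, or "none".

Constraints 1, 5 do not hold.

C1: Y × S = 11 × 11 = 121, not 124 — violated.
C2: V = 4 lies in [0, 8] — satisfied.
C3: S = 11 lies in [10, 15] — satisfied.
C4: S × V = 11 × 4 = 44 — satisfied.
C5: S = 11 is outside [5, 10] — violated.
C6: S + X = 11 + 12 = 23 — satisfied.
C7: V − Y = 4 − 11 = -7 — satisfied.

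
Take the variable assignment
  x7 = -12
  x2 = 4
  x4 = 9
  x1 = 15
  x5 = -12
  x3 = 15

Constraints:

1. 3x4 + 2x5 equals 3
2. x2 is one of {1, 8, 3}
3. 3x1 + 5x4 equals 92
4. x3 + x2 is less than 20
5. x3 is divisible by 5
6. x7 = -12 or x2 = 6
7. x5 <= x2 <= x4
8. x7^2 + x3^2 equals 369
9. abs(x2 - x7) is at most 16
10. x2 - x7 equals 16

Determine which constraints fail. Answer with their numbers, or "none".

1. 3x4 + 2x5 = 3(9) + 2(-12) = 3  ✔
2. x2 = 4 is not in {1, 8, 3}  ✘
3. 3x1 + 5x4 = 3(15) + 5(9) = 90, not 92  ✘
4. x3 + x2 = 15 + 4 = 19; 19 < 20  ✔
5. 15 / 5 = 3, so 5 divides 15  ✔
6. x7 = -12 = -12 (first disjunct)  ✔
7. values -12 <= 4 <= 9  ✔
8. x7^2 + x3^2 = (-12)^2 + 15^2 = 144 + 225 = 369  ✔
9. abs(4 - (-12)) = 16; 16 ≤ 16  ✔
10. x2 - x7 = 4 - (-12) = 16  ✔

Violated: 2 and 3.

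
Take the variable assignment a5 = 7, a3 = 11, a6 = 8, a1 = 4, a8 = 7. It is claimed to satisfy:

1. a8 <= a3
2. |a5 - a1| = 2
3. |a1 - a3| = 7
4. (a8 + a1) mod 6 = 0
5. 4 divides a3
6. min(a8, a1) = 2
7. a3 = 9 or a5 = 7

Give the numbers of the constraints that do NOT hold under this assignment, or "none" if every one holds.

1. a8 = 7, a3 = 11; 7 ≤ 11 — holds.
2. |7 - 4| = 3, not 2 — does not hold.
3. |4 - 11| = 7 — holds.
4. a8 + a1 = 11; 11 mod 6 = 5, not 0 — does not hold.
5. 11 = 4*2 + 3, so 4 does not divide 11 — does not hold.
6. min(7, 4) = 4, not 2 — does not hold.
7. a3 = 11 ≠ 9, but a5 = 7 = 7 (second disjunct) — holds.

Violated: 2, 4, 5, and 6.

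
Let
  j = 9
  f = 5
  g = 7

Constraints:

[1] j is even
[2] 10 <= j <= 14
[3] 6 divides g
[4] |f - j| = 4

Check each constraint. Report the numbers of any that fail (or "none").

[1] j = 9 is odd — violated.
[2] j = 9 is outside [10, 14] — violated.
[3] 7 = 6*1 + 1, so 6 does not divide 7 — violated.
[4] |5 - 9| = 4 — OK.

Constraints 1, 2, and 3 do not hold.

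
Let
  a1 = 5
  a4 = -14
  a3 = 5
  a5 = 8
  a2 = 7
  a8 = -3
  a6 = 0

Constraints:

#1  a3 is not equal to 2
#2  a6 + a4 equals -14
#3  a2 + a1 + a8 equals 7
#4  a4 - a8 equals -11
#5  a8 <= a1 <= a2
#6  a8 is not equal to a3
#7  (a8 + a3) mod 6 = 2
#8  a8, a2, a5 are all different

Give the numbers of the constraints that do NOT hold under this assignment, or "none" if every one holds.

#1 a3 = 5, and 5 ≠ 2  holds
#2 a6 + a4 = 0 + (-14) = -14  holds
#3 a2 + a1 + a8 = 7 + 5 + (-3) = 9, not 7  fails
#4 a4 - a8 = -14 - (-3) = -11  holds
#5 values -3 <= 5 <= 7  holds
#6 a8 = -3, a3 = 5; distinct  holds
#7 a8 + a3 = 2; 2 mod 6 = 2  holds
#8 values -3, 7, 8 are pairwise distinct  holds

No — constraint 3 is not satisfied.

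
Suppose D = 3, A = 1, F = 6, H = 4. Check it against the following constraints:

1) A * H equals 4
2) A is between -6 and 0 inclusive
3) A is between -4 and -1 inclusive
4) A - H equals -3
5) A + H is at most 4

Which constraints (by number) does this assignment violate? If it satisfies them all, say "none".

The assignment fails constraints 2, 3, and 5.

1) A * H = 1 * 4 = 4 — OK.
2) A = 1 is outside [-6, 0] — violated.
3) A = 1 is outside [-4, -1] — violated.
4) A - H = 1 - 4 = -3 — OK.
5) A + H = 1 + 4 = 5; 5 > 4, bound 4 not met — violated.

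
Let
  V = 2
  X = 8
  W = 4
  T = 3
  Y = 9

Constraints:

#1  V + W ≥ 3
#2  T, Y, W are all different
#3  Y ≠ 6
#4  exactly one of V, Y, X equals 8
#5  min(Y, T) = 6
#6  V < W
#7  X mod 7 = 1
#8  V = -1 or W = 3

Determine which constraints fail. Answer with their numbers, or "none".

#1 V + W = 2 + 4 = 6; 6 ≥ 3  ✔
#2 values 3, 9, 4 are pairwise distinct  ✔
#3 Y = 9, and 9 ≠ 6  ✔
#4 V=2, Y=9, X=8; 1 of them equals 8  ✔
#5 min(9, 3) = 3, not 6  ✘
#6 V = 2, W = 4; 2 < 4  ✔
#7 8 mod 7 = 1  ✔
#8 V = 2 ≠ -1 and W = 4 ≠ 3; both disjuncts false  ✘

Constraints 5 and 8 are violated.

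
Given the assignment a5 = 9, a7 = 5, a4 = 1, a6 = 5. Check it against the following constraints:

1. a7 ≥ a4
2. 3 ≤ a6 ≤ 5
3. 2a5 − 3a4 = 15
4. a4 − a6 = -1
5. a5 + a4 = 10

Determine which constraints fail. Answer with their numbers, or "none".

1. a7 = 5, a4 = 1; 5 ≥ 1 — holds.
2. a6 = 5 lies in [3, 5] — holds.
3. 2a5 − 3a4 = 2(9) − 3(1) = 15 — holds.
4. a4 − a6 = 1 − 5 = -4, not -1 — fails.
5. a5 + a4 = 9 + 1 = 10 — holds.

The assignment fails constraint 4.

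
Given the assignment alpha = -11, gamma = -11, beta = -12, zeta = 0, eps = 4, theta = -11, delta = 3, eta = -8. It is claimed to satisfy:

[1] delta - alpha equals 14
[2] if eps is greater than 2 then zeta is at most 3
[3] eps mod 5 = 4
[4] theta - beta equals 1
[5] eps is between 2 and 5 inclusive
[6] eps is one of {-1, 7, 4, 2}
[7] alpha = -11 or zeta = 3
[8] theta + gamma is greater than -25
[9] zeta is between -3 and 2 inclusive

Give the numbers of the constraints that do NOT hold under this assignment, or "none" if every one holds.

[1] delta - alpha = 3 - (-11) = 14 — holds.
[2] eps = 4 > 2, so we need zeta ≤ 3; zeta = 0 ≤ 3 — holds.
[3] 4 mod 5 = 4 — holds.
[4] theta - beta = -11 - (-12) = 1 — holds.
[5] eps = 4 lies in [2, 5] — holds.
[6] eps = 4 is in {-1, 7, 4, 2} — holds.
[7] alpha = -11 = -11 (first disjunct) — holds.
[8] theta + gamma = -11 + (-11) = -22; -22 > -25 — holds.
[9] zeta = 0 lies in [-3, 2] — holds.

No violations.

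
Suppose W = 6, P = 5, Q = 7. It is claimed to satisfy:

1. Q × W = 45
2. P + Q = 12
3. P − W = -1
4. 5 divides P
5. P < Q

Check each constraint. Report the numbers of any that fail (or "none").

No — constraint 1 is not satisfied.

1. Q × W = 7 × 6 = 42, not 45  FAIL
2. P + Q = 5 + 7 = 12  OK
3. P − W = 5 − 6 = -1  OK
4. 5 / 5 = 1, so 5 divides 5  OK
5. P = 5, Q = 7; 5 < 7  OK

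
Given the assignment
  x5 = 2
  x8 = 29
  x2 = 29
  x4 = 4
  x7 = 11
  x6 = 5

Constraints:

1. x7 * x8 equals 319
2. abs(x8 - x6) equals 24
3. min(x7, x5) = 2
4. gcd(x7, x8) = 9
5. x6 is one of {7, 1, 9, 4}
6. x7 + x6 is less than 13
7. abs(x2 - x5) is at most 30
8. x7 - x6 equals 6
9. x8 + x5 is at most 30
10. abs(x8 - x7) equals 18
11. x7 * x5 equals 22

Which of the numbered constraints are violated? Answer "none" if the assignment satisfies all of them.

1. x7 * x8 = 11 * 29 = 319 — holds.
2. abs(29 - 5) = 24 — holds.
3. min(11, 2) = 2 — holds.
4. gcd(11, 29) = 1, not 9 — does not hold.
5. x6 = 5 is not in {7, 1, 9, 4} — does not hold.
6. x7 + x6 = 11 + 5 = 16; 16 ≥ 13, bound 13 not met — does not hold.
7. abs(29 - 2) = 27; 27 ≤ 30 — holds.
8. x7 - x6 = 11 - 5 = 6 — holds.
9. x8 + x5 = 29 + 2 = 31; 31 > 30, bound 30 not met — does not hold.
10. abs(29 - 11) = 18 — holds.
11. x7 * x5 = 11 * 2 = 22 — holds.

No — constraints 4, 5, 6, and 9 are not satisfied.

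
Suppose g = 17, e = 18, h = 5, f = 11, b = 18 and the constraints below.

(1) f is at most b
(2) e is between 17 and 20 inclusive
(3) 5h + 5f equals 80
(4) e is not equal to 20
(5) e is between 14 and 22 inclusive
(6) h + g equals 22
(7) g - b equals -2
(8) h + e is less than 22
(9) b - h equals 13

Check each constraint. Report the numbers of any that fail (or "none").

Violated: 7, 8.

(1) f = 11, b = 18; 11 ≤ 18  ✓
(2) e = 18 lies in [17, 20]  ✓
(3) 5h + 5f = 5(5) + 5(11) = 80  ✓
(4) e = 18, and 18 ≠ 20  ✓
(5) e = 18 lies in [14, 22]  ✓
(6) h + g = 5 + 17 = 22  ✓
(7) g - b = 17 - 18 = -1, not -2  ✗
(8) h + e = 5 + 18 = 23; 23 ≥ 22, bound 22 not met  ✗
(9) b - h = 18 - 5 = 13  ✓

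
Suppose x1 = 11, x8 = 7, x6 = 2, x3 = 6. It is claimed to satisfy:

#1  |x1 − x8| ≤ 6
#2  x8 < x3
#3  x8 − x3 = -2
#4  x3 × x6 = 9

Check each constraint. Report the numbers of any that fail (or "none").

#1 |11 − 7| = 4; 4 ≤ 6 — holds.
#2 x8 = 7, x3 = 6; 7 ≥ 6 (want <) — fails.
#3 x8 − x3 = 7 − 6 = 1, not -2 — fails.
#4 x3 × x6 = 6 × 2 = 12, not 9 — fails.

No — constraints 2, 3, and 4 are not satisfied.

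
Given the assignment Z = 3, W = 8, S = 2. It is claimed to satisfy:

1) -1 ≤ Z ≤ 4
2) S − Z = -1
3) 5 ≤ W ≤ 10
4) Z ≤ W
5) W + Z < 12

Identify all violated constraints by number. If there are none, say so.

None — every constraint holds.

1) Z = 3 lies in [-1, 4] — holds.
2) S − Z = 2 − 3 = -1 — holds.
3) W = 8 lies in [5, 10] — holds.
4) Z = 3, W = 8; 3 ≤ 8 — holds.
5) W + Z = 8 + 3 = 11; 11 < 12 — holds.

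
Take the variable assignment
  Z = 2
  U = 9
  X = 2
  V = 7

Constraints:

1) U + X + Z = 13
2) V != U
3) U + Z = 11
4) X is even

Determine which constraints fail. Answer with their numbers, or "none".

None — every constraint holds.

1) U + X + Z = 9 + 2 + 2 = 13 — OK.
2) V = 7, U = 9; distinct — OK.
3) U + Z = 9 + 2 = 11 — OK.
4) X = 2 is even — OK.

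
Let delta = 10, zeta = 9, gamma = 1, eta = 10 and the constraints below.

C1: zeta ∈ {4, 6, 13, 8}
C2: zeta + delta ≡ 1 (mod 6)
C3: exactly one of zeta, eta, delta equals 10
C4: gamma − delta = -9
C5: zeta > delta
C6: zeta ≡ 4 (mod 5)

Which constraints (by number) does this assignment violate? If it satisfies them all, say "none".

C1: zeta = 9 is not in {4, 6, 13, 8} — violated.
C2: zeta + delta = 19; 19 mod 6 = 1 — satisfied.
C3: zeta=9, eta=10, delta=10; 2 of them equal 10, not exactly one — violated.
C4: gamma − delta = 1 − 10 = -9 — satisfied.
C5: zeta = 9, delta = 10; 9 ≤ 10 (want >) — violated.
C6: 9 mod 5 = 4 — satisfied.

Constraints 1, 3, and 5 do not hold.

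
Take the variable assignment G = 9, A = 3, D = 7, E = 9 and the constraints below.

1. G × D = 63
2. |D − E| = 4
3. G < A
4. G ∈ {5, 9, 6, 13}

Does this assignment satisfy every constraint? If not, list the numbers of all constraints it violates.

No — constraints 2 and 3 are not satisfied.

1. G × D = 9 × 7 = 63 — holds.
2. |7 − 9| = 2, not 4 — does not hold.
3. G = 9, A = 3; 9 ≥ 3 (want <) — does not hold.
4. G = 9 is in {5, 9, 6, 13} — holds.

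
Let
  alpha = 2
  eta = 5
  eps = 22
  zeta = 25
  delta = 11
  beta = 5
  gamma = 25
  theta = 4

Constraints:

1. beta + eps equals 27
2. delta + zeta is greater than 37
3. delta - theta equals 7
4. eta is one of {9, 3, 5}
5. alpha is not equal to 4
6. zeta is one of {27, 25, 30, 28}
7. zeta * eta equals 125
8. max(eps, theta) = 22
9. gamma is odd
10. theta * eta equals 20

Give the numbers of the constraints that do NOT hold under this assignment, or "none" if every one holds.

1. beta + eps = 5 + 22 = 27  ✔
2. delta + zeta = 11 + 25 = 36; 36 ≤ 37, bound 37 not met  ✘
3. delta - theta = 11 - 4 = 7  ✔
4. eta = 5 is in {9, 3, 5}  ✔
5. alpha = 2, and 2 ≠ 4  ✔
6. zeta = 25 is in {27, 25, 30, 28}  ✔
7. zeta * eta = 25 * 5 = 125  ✔
8. max(22, 4) = 22  ✔
9. gamma = 25 is odd  ✔
10. theta * eta = 4 * 5 = 20  ✔

Constraint 2 is violated.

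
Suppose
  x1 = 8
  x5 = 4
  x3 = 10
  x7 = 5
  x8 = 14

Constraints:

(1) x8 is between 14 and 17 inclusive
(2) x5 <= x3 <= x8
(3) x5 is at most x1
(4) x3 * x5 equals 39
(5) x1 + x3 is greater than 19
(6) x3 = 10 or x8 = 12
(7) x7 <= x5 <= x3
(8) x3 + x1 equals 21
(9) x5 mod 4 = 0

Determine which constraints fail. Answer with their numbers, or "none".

(1) x8 = 14 lies in [14, 17]  yes
(2) values 4 <= 10 <= 14  yes
(3) x5 = 4, x1 = 8; 4 ≤ 8  yes
(4) x3 * x5 = 10 * 4 = 40, not 39  no
(5) x1 + x3 = 8 + 10 = 18; 18 ≤ 19, bound 19 not met  no
(6) x3 = 10 = 10 (first disjunct)  yes
(7) values 5, 4, 10; x7 = 5 is not <= x5 = 4  no
(8) x3 + x1 = 10 + 8 = 18, not 21  no
(9) 4 mod 4 = 0  yes

Constraints 4, 5, 7, 8 are violated.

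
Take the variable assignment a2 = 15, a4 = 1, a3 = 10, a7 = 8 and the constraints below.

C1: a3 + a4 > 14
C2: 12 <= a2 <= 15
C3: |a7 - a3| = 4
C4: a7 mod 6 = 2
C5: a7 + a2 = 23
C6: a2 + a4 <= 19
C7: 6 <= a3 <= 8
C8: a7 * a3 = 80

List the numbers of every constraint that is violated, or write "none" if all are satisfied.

C1: a3 + a4 = 10 + 1 = 11; 11 ≤ 14, bound 14 not met — does not hold.
C2: a2 = 15 lies in [12, 15] — holds.
C3: |8 - 10| = 2, not 4 — does not hold.
C4: 8 mod 6 = 2 — holds.
C5: a7 + a2 = 8 + 15 = 23 — holds.
C6: a2 + a4 = 15 + 1 = 16; 16 ≤ 19 — holds.
C7: a3 = 10 is outside [6, 8] — does not hold.
C8: a7 * a3 = 8 * 10 = 80 — holds.

No — constraints 1, 3, 7 are not satisfied.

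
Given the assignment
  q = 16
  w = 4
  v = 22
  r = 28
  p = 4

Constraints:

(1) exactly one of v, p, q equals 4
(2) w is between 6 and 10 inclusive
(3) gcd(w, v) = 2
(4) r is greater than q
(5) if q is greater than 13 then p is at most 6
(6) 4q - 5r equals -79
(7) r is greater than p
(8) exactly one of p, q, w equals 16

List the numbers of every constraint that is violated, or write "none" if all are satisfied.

(1) v=22, p=4, q=16; 1 of them equals 4  ✓
(2) w = 4 is outside [6, 10]  ✗
(3) gcd(4, 22) = 2  ✓
(4) r = 28, q = 16; 28 > 16  ✓
(5) q = 16 > 13, so we need p ≤ 6; p = 4 ≤ 6  ✓
(6) 4q - 5r = 4(16) - 5(28) = -76, not -79  ✗
(7) r = 28, p = 4; 28 > 4  ✓
(8) p=4, q=16, w=4; 1 of them equals 16  ✓

No — constraints 2 and 6 are not satisfied.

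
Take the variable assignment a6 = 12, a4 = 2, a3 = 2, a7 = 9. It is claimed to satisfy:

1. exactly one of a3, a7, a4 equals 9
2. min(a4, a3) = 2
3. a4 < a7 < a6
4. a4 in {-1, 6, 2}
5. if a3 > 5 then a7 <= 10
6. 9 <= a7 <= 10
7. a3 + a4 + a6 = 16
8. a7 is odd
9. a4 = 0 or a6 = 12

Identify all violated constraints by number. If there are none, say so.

All constraints are satisfied.

1. a3=2, a7=9, a4=2; 1 of them equals 9  yes
2. min(2, 2) = 2  yes
3. values 2 < 9 < 12  yes
4. a4 = 2 is in {-1, 6, 2}  yes
5. a3 = 2, not > 5; antecedent false, conditional vacuously true  yes
6. a7 = 9 lies in [9, 10]  yes
7. a3 + a4 + a6 = 2 + 2 + 12 = 16  yes
8. a7 = 9 is odd  yes
9. a4 = 2 ≠ 0, but a6 = 12 = 12 (second disjunct)  yes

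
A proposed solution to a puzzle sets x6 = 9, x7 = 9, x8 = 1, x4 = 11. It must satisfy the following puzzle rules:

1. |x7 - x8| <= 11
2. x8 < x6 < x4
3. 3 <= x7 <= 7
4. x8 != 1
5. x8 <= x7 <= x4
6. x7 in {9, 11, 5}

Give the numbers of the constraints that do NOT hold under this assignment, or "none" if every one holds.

The assignment fails constraints 3 and 4.

1. |9 - 1| = 8; 8 ≤ 11  ✓
2. values 1 < 9 < 11  ✓
3. x7 = 9 is outside [3, 7]  ✗
4. x8 = 1, but 1 is required to differ  ✗
5. values 1 <= 9 <= 11  ✓
6. x7 = 9 is in {9, 11, 5}  ✓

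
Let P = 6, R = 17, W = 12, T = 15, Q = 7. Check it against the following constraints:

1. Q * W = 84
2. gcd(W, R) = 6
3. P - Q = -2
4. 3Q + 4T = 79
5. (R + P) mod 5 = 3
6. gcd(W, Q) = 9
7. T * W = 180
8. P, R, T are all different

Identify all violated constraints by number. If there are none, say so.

Constraints 2, 3, 4, and 6 do not hold.

1. Q * W = 7 * 12 = 84 — satisfied.
2. gcd(12, 17) = 1, not 6 — violated.
3. P - Q = 6 - 7 = -1, not -2 — violated.
4. 3Q + 4T = 3(7) + 4(15) = 81, not 79 — violated.
5. R + P = 23; 23 mod 5 = 3 — satisfied.
6. gcd(12, 7) = 1, not 9 — violated.
7. T * W = 15 * 12 = 180 — satisfied.
8. values 6, 17, 15 are pairwise distinct — satisfied.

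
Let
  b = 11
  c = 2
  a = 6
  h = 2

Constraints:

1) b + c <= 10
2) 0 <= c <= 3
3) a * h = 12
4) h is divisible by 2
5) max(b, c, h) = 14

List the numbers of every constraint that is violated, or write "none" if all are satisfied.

The assignment fails constraints 1 and 5.

1) b + c = 11 + 2 = 13; 13 > 10, bound 10 not met — violated.
2) c = 2 lies in [0, 3] — OK.
3) a * h = 6 * 2 = 12 — OK.
4) 2 / 2 = 1, so 2 divides 2 — OK.
5) max(11, 2, 2) = 11, not 14 — violated.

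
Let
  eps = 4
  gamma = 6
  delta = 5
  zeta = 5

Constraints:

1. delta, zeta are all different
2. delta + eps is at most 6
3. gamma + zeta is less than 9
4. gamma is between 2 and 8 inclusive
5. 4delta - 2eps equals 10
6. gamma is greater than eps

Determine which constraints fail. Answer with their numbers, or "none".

1. delta = zeta = 5, not all different  ✘
2. delta + eps = 5 + 4 = 9; 9 > 6, bound 6 not met  ✘
3. gamma + zeta = 6 + 5 = 11; 11 ≥ 9, bound 9 not met  ✘
4. gamma = 6 lies in [2, 8]  ✔
5. 4delta - 2eps = 4(5) - 2(4) = 12, not 10  ✘
6. gamma = 6, eps = 4; 6 > 4  ✔

The assignment fails constraints 1, 2, 3, 5.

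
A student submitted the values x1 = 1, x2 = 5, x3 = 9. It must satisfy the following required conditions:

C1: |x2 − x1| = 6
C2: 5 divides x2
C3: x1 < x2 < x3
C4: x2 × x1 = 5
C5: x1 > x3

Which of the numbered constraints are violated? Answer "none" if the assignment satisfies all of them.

No — constraints 1 and 5 are not satisfied.

C1: |5 − 1| = 4, not 6  FAIL
C2: 5 / 5 = 1, so 5 divides 5  OK
C3: values 1 < 5 < 9  OK
C4: x2 × x1 = 5 × 1 = 5  OK
C5: x1 = 1, x3 = 9; 1 ≤ 9 (want >)  FAIL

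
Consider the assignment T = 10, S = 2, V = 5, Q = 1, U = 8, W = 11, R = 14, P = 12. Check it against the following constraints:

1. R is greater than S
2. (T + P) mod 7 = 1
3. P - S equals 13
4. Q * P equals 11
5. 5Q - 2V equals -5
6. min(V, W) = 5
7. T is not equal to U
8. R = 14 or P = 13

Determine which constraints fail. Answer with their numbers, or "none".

1. R = 14, S = 2; 14 > 2 — OK.
2. T + P = 22; 22 mod 7 = 1 — OK.
3. P - S = 12 - 2 = 10, not 13 — violated.
4. Q * P = 1 * 12 = 12, not 11 — violated.
5. 5Q - 2V = 5(1) - 2(5) = -5 — OK.
6. min(5, 11) = 5 — OK.
7. T = 10, U = 8; distinct — OK.
8. R = 14 = 14 (first disjunct) — OK.

No — constraints 3, 4 are not satisfied.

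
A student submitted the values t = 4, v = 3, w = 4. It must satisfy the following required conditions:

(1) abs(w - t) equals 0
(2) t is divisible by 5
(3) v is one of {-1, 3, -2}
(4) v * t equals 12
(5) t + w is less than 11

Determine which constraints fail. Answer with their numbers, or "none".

(1) abs(4 - 4) = 0  ✔
(2) 4 = 5*0 + 4, so 5 does not divide 4  ✘
(3) v = 3 is in {-1, 3, -2}  ✔
(4) v * t = 3 * 4 = 12  ✔
(5) t + w = 4 + 4 = 8; 8 < 11  ✔

No — constraint 2 is not satisfied.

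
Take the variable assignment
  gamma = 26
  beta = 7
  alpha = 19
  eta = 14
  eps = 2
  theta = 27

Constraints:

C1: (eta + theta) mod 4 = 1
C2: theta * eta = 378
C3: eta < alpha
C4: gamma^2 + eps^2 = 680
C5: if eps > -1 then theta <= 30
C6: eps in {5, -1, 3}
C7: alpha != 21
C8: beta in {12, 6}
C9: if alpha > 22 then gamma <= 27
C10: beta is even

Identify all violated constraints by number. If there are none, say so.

C1: eta + theta = 41; 41 mod 4 = 1  ✔
C2: theta * eta = 27 * 14 = 378  ✔
C3: eta = 14, alpha = 19; 14 < 19  ✔
C4: gamma^2 + eps^2 = 26^2 + 2^2 = 676 + 4 = 680  ✔
C5: eps = 2 > -1, so we need theta ≤ 30; theta = 27 ≤ 30  ✔
C6: eps = 2 is not in {5, -1, 3}  ✘
C7: alpha = 19, and 19 ≠ 21  ✔
C8: beta = 7 is not in {12, 6}  ✘
C9: alpha = 19, not > 22; antecedent false, conditional vacuously true  ✔
C10: beta = 7 is odd  ✘

The assignment fails constraints 6, 8, and 10.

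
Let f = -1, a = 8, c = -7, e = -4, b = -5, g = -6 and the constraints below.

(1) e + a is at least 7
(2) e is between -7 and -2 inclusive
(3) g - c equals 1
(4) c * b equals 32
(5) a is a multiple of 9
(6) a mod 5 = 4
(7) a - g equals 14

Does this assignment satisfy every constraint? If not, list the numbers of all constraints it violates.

No — constraints 1, 4, 5, 6 are not satisfied.

(1) e + a = -4 + 8 = 4; 4 < 7, bound 7 not met  fails
(2) e = -4 lies in [-7, -2]  holds
(3) g - c = -6 - (-7) = 1  holds
(4) c * b = -7 * (-5) = 35, not 32  fails
(5) 8 = 9*0 + 8, so 9 does not divide 8  fails
(6) 8 mod 5 = 3, not 4  fails
(7) a - g = 8 - (-6) = 14  holds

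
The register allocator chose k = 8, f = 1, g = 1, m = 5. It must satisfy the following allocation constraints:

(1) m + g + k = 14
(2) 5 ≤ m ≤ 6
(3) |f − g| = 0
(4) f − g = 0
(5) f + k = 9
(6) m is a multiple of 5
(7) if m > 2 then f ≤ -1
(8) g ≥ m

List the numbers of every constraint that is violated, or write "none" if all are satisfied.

No — constraints 7, 8 are not satisfied.

(1) m + g + k = 5 + 1 + 8 = 14 — holds.
(2) m = 5 lies in [5, 6] — holds.
(3) |1 − 1| = 0 — holds.
(4) f − g = 1 − 1 = 0 — holds.
(5) f + k = 1 + 8 = 9 — holds.
(6) 5 / 5 = 1, so 5 divides 5 — holds.
(7) m = 5 > 2, so we need f ≤ -1; but f = 1 > -1 — does not hold.
(8) g = 1, m = 5; 1 < 5 (want ≥) — does not hold.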